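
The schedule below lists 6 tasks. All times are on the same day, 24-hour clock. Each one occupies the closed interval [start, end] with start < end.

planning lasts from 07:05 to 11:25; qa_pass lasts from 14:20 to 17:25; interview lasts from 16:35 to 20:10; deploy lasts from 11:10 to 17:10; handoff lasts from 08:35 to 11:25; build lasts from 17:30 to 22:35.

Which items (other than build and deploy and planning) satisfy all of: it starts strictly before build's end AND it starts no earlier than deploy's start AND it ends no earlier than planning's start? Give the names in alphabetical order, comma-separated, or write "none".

interview, qa_pass

Conditions: its start is strictly before build's end (X.start < 22:35) AND its start is no earlier than deploy's start (X.start >= 11:10) AND its end is no earlier than planning's start (X.end >= 07:05).
handoff: start 08:35 < 22:35? ✓; start 08:35 >= 11:10? ✗; end 11:25 >= 07:05? ✓ → no.
interview: start 16:35 < 22:35? ✓; start 16:35 >= 11:10? ✓; end 20:10 >= 07:05? ✓ → yes.
qa_pass: start 14:20 < 22:35? ✓; start 14:20 >= 11:10? ✓; end 17:25 >= 07:05? ✓ → yes.
Result: interview, qa_pass.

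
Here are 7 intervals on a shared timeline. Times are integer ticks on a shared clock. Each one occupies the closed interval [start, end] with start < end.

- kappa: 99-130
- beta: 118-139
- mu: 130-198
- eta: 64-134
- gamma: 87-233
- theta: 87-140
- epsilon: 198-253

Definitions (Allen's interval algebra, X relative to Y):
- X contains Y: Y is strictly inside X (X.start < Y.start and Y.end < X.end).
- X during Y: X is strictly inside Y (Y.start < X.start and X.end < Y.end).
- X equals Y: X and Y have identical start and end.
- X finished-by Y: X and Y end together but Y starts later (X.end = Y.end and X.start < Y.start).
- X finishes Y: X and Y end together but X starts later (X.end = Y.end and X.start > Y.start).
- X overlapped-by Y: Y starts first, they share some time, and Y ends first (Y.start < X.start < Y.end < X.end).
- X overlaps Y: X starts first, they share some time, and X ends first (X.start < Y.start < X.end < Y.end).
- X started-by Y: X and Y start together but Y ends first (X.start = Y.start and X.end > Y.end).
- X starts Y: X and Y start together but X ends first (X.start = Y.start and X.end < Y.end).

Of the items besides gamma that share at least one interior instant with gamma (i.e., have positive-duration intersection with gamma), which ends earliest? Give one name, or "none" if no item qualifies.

kappa

Target gamma = [87, 233].
beta [118, 139] → during → candidate.
epsilon [198, 253] → overlapped-by → candidate.
eta [64, 134] → overlaps → candidate.
kappa [99, 130] → during → candidate.
mu [130, 198] → during → candidate.
theta [87, 140] → starts → candidate.
Among candidates, earliest end is 130 → kappa.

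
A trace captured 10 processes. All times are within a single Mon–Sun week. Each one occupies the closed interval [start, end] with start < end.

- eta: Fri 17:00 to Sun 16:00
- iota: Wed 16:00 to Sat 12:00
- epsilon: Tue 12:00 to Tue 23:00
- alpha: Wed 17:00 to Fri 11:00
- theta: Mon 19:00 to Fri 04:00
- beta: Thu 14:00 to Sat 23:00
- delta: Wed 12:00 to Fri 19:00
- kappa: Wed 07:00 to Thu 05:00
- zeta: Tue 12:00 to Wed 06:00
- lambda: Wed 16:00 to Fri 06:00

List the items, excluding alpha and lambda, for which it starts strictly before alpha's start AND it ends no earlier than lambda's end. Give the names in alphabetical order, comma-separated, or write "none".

Conditions: its start is strictly before alpha's start (X.start < Wed 17:00) AND its end is no earlier than lambda's end (X.end >= Fri 06:00).
beta: start Thu 14:00 < Wed 17:00? ✗; end Sat 23:00 >= Fri 06:00? ✓ → no.
delta: start Wed 12:00 < Wed 17:00? ✓; end Fri 19:00 >= Fri 06:00? ✓ → yes.
epsilon: start Tue 12:00 < Wed 17:00? ✓; end Tue 23:00 >= Fri 06:00? ✗ → no.
eta: start Fri 17:00 < Wed 17:00? ✗; end Sun 16:00 >= Fri 06:00? ✓ → no.
iota: start Wed 16:00 < Wed 17:00? ✓; end Sat 12:00 >= Fri 06:00? ✓ → yes.
kappa: start Wed 07:00 < Wed 17:00? ✓; end Thu 05:00 >= Fri 06:00? ✗ → no.
theta: start Mon 19:00 < Wed 17:00? ✓; end Fri 04:00 >= Fri 06:00? ✗ → no.
zeta: start Tue 12:00 < Wed 17:00? ✓; end Wed 06:00 >= Fri 06:00? ✗ → no.
Result: delta, iota.

delta, iota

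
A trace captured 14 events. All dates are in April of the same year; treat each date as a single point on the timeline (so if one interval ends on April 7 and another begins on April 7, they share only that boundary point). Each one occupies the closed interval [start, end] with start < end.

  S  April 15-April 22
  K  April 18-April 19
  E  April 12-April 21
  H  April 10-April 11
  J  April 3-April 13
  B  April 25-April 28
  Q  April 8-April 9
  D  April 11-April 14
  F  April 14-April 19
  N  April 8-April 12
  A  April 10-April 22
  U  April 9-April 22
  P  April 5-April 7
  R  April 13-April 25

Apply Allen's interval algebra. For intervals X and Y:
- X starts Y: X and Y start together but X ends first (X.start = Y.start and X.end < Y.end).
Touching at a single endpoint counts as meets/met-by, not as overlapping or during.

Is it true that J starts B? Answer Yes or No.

No

J = [April 3, April 13], B = [April 25, April 28].
Actual relation of J to B: before.
Asked whether 'starts' holds → No.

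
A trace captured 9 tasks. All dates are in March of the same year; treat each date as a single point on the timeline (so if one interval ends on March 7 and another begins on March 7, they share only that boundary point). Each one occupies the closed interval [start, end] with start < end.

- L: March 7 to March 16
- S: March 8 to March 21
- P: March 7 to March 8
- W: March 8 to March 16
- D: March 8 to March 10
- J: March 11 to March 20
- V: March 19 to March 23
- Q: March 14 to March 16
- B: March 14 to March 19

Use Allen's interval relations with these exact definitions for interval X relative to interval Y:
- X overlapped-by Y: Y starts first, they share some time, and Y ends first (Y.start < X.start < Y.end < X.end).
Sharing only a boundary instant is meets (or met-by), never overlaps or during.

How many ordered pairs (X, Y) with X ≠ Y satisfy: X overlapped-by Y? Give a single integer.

Checking all 72 ordered pairs for relation 'overlapped-by'; matching pairs in alphabetical order:
(B, L): B overlapped-by L ✓
(B, W): B overlapped-by W ✓
(J, L): J overlapped-by L ✓
(J, W): J overlapped-by W ✓
(S, L): S overlapped-by L ✓
(V, J): V overlapped-by J ✓
(V, S): V overlapped-by S ✓
Count: 7.

7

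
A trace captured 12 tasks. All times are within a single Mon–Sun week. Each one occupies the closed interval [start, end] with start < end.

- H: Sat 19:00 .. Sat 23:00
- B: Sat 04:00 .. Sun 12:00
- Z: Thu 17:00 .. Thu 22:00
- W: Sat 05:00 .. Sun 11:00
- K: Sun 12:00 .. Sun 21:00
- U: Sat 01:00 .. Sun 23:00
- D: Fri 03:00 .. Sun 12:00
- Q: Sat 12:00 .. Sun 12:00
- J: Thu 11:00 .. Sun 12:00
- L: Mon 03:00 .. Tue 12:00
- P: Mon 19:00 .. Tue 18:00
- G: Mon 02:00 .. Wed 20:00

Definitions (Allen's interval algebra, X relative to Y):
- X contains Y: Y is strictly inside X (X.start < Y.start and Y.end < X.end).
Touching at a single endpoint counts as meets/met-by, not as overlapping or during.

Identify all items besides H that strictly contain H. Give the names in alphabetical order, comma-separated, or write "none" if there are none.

Target H = [Sat 19:00, Sat 23:00].
B [Sat 04:00, Sun 12:00] → contains → yes.
D [Fri 03:00, Sun 12:00] → contains → yes.
G [Mon 02:00, Wed 20:00] → before → no.
J [Thu 11:00, Sun 12:00] → contains → yes.
K [Sun 12:00, Sun 21:00] → after → no.
L [Mon 03:00, Tue 12:00] → before → no.
P [Mon 19:00, Tue 18:00] → before → no.
Q [Sat 12:00, Sun 12:00] → contains → yes.
U [Sat 01:00, Sun 23:00] → contains → yes.
W [Sat 05:00, Sun 11:00] → contains → yes.
Z [Thu 17:00, Thu 22:00] → before → no.
Result: B, D, J, Q, U, W.

B, D, J, Q, U, W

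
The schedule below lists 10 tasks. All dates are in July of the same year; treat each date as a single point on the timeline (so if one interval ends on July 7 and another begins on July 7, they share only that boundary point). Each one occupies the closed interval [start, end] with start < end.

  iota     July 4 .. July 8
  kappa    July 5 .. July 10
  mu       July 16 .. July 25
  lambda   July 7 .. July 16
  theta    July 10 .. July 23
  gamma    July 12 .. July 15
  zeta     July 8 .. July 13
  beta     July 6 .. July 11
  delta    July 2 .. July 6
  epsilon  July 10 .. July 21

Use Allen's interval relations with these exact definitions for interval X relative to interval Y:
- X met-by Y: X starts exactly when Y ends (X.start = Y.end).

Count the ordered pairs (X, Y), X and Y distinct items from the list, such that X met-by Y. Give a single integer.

Checking all 90 ordered pairs for relation 'met-by'; matching pairs in alphabetical order:
(beta, delta): beta met-by delta ✓
(epsilon, kappa): epsilon met-by kappa ✓
(mu, lambda): mu met-by lambda ✓
(theta, kappa): theta met-by kappa ✓
(zeta, iota): zeta met-by iota ✓
Count: 5.

5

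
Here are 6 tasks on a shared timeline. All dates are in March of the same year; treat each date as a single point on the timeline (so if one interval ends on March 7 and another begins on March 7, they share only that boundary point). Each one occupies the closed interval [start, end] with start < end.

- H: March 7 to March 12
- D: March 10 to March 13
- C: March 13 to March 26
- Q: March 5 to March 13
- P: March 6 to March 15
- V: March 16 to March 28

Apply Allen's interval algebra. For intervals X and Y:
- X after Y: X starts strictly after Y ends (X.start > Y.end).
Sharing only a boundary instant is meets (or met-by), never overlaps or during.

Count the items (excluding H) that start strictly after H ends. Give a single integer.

Target H = [March 7, March 12].
C [March 13, March 26] → after → counts.
D [March 10, March 13] → overlapped-by → no.
P [March 6, March 15] → contains → no.
Q [March 5, March 13] → contains → no.
V [March 16, March 28] → after → counts.
Total: 2.

2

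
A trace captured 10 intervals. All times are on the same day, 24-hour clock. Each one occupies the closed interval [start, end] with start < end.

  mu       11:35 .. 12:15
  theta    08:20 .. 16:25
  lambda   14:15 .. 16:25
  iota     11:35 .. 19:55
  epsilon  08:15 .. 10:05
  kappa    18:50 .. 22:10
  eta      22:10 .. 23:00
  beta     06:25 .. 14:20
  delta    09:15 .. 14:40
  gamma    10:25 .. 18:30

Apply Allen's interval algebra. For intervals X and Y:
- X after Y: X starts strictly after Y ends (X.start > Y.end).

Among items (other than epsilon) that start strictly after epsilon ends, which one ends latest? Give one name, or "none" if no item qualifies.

eta

Target epsilon = [08:15, 10:05].
beta [06:25, 14:20] → contains → excluded.
delta [09:15, 14:40] → overlapped-by → excluded.
eta [22:10, 23:00] → after → candidate.
gamma [10:25, 18:30] → after → candidate.
iota [11:35, 19:55] → after → candidate.
kappa [18:50, 22:10] → after → candidate.
lambda [14:15, 16:25] → after → candidate.
mu [11:35, 12:15] → after → candidate.
theta [08:20, 16:25] → overlapped-by → excluded.
Among candidates, latest end is 23:00 → eta.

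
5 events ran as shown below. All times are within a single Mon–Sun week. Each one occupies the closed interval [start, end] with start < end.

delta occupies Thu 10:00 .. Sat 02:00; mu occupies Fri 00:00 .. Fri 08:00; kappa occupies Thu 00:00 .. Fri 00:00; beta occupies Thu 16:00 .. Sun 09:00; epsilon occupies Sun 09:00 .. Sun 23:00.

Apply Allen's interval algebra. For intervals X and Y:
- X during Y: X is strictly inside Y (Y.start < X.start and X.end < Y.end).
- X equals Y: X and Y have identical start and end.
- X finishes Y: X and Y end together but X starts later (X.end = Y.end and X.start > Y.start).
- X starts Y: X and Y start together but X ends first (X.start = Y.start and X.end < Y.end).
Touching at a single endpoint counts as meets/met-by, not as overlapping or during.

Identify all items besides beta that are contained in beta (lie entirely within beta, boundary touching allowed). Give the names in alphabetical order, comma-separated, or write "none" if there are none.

mu

Target beta = [Thu 16:00, Sun 09:00].
delta [Thu 10:00, Sat 02:00] → overlaps → no.
epsilon [Sun 09:00, Sun 23:00] → met-by → no.
kappa [Thu 00:00, Fri 00:00] → overlaps → no.
mu [Fri 00:00, Fri 08:00] → during → yes.
Result: mu.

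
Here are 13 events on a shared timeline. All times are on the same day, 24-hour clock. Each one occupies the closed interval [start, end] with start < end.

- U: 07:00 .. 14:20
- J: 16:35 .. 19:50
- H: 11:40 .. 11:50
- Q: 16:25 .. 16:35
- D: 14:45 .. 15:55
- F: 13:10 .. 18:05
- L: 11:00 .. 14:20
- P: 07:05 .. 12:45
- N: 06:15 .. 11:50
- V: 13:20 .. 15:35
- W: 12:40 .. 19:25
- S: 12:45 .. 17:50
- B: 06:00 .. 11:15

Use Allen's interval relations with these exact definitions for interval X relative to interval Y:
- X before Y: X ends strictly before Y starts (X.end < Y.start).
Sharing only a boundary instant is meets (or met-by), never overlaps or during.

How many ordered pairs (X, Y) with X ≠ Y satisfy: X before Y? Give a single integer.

Checking all 156 ordered pairs for relation 'before'; matching pairs in alphabetical order:
(B, D): B before D ✓
(B, F): B before F ✓
(B, H): B before H ✓
(B, J): B before J ✓
(B, Q): B before Q ✓
(B, S): B before S ✓
(B, V): B before V ✓
(B, W): B before W ✓
(D, J): D before J ✓
(D, Q): D before Q ✓
(H, D): H before D ✓
(H, F): H before F ✓
(H, J): H before J ✓
(H, Q): H before Q ✓
(H, S): H before S ✓
(H, V): H before V ✓
(H, W): H before W ✓
(L, D): L before D ✓
(L, J): L before J ✓
(L, Q): L before Q ✓
(N, D): N before D ✓
(N, F): N before F ✓
(N, J): N before J ✓
(N, Q): N before Q ✓
... plus 13 further pairs not listed.
Count: 37.

37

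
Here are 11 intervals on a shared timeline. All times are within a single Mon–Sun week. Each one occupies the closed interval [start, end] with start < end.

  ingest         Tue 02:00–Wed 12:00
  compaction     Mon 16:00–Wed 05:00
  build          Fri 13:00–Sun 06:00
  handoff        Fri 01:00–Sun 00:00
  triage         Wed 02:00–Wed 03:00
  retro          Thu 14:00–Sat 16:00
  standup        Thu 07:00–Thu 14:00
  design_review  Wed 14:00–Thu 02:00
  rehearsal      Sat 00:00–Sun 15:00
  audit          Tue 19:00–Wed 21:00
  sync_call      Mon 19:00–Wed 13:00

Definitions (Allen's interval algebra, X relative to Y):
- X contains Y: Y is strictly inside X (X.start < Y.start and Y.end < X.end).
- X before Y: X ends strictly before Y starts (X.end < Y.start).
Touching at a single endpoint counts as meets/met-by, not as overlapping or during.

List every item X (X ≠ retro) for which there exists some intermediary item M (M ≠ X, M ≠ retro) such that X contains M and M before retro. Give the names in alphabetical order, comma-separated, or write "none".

Target retro = [Thu 14:00, Sat 16:00].
Intermediaries M with M before retro: audit, compaction, design_review, ingest, sync_call, triage.
Via audit — items with X contains audit: none.
Via compaction — items with X contains compaction: none.
Via design_review — items with X contains design_review: none.
Via ingest — items with X contains ingest: sync_call.
Via sync_call — items with X contains sync_call: none.
Via triage — items with X contains triage: audit, compaction, ingest, sync_call.
Union: audit, compaction, ingest, sync_call.

audit, compaction, ingest, sync_call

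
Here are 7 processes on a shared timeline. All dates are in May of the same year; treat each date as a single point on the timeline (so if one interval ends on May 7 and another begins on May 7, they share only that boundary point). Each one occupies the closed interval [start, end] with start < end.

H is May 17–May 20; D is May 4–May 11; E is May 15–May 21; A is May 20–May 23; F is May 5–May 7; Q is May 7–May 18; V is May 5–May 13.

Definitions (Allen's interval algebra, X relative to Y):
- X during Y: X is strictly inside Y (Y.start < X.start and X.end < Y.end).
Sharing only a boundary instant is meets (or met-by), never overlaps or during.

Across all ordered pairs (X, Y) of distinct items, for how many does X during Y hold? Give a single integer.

2

Checking all 42 ordered pairs for relation 'during'; matching pairs in alphabetical order:
(F, D): F during D ✓
(H, E): H during E ✓
Count: 2.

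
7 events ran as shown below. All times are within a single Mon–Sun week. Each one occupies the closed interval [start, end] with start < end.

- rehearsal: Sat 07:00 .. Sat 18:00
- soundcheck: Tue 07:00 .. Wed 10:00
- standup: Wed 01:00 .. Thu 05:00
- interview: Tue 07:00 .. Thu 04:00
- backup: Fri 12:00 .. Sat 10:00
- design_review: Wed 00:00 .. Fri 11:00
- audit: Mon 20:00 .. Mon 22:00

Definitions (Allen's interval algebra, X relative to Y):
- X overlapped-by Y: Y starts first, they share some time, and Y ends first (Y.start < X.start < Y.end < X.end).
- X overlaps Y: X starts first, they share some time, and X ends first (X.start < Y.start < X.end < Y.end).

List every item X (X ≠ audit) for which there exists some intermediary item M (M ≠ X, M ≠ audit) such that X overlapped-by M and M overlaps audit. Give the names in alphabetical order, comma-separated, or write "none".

Target audit = [Mon 20:00, Mon 22:00].
Intermediaries M with M overlaps audit: none.
Union: none.

none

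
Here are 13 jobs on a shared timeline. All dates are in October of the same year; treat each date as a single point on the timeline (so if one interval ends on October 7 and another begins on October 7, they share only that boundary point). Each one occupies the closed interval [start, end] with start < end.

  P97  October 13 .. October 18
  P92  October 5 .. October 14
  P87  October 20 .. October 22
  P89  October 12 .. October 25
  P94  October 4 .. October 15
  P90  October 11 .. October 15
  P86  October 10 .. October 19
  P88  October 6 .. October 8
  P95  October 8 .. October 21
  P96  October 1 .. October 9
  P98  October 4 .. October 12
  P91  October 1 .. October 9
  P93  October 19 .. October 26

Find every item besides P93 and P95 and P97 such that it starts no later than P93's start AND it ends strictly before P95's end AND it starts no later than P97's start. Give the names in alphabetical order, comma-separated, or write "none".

Conditions: its start is no later than P93's start (X.start <= October 19) AND its end is strictly before P95's end (X.end < October 21) AND its start is no later than P97's start (X.start <= October 13).
P86: start October 10 <= October 19? ✓; end October 19 < October 21? ✓; start October 10 <= October 13? ✓ → yes.
P87: start October 20 <= October 19? ✗; end October 22 < October 21? ✗; start October 20 <= October 13? ✗ → no.
P88: start October 6 <= October 19? ✓; end October 8 < October 21? ✓; start October 6 <= October 13? ✓ → yes.
P89: start October 12 <= October 19? ✓; end October 25 < October 21? ✗; start October 12 <= October 13? ✓ → no.
P90: start October 11 <= October 19? ✓; end October 15 < October 21? ✓; start October 11 <= October 13? ✓ → yes.
P91: start October 1 <= October 19? ✓; end October 9 < October 21? ✓; start October 1 <= October 13? ✓ → yes.
P92: start October 5 <= October 19? ✓; end October 14 < October 21? ✓; start October 5 <= October 13? ✓ → yes.
P94: start October 4 <= October 19? ✓; end October 15 < October 21? ✓; start October 4 <= October 13? ✓ → yes.
P96: start October 1 <= October 19? ✓; end October 9 < October 21? ✓; start October 1 <= October 13? ✓ → yes.
P98: start October 4 <= October 19? ✓; end October 12 < October 21? ✓; start October 4 <= October 13? ✓ → yes.
Result: P86, P88, P90, P91, P92, P94, P96, P98.

P86, P88, P90, P91, P92, P94, P96, P98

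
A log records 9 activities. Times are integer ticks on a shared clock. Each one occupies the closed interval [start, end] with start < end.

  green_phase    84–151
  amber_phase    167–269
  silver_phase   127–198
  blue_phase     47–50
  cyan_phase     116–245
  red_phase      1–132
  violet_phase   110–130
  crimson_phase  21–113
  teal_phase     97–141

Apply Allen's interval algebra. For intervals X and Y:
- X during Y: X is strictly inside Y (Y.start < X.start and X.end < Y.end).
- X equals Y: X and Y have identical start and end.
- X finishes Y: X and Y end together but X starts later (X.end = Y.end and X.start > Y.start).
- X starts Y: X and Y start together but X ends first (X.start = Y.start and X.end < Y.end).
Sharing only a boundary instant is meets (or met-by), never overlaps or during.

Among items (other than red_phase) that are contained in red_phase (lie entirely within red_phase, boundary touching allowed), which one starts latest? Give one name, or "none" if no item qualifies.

Target red_phase = [1, 132].
amber_phase [167, 269] → after → excluded.
blue_phase [47, 50] → during → candidate.
crimson_phase [21, 113] → during → candidate.
cyan_phase [116, 245] → overlapped-by → excluded.
green_phase [84, 151] → overlapped-by → excluded.
silver_phase [127, 198] → overlapped-by → excluded.
teal_phase [97, 141] → overlapped-by → excluded.
violet_phase [110, 130] → during → candidate.
Among candidates, latest start is 110 → violet_phase.

violet_phase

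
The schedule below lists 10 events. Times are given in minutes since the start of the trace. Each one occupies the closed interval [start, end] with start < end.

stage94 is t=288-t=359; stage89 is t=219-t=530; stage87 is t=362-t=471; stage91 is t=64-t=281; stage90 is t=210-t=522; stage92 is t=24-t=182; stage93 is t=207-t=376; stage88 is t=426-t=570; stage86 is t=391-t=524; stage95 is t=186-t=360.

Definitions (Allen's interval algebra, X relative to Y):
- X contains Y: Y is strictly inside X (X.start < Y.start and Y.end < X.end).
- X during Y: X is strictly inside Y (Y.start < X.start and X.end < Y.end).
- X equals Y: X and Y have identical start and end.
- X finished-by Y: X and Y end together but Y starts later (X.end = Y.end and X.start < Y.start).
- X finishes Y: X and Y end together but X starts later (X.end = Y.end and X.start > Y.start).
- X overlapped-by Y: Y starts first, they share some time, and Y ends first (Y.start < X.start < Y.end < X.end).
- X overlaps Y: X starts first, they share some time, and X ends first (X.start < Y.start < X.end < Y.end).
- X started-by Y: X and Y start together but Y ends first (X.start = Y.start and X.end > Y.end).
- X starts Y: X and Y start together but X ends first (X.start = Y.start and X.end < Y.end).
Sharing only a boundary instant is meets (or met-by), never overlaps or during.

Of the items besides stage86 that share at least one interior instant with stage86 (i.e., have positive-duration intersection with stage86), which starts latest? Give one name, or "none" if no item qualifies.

Target stage86 = [t=391, t=524].
stage87 [t=362, t=471] → overlaps → candidate.
stage88 [t=426, t=570] → overlapped-by → candidate.
stage89 [t=219, t=530] → contains → candidate.
stage90 [t=210, t=522] → overlaps → candidate.
stage91 [t=64, t=281] → before → excluded.
stage92 [t=24, t=182] → before → excluded.
stage93 [t=207, t=376] → before → excluded.
stage94 [t=288, t=359] → before → excluded.
stage95 [t=186, t=360] → before → excluded.
Among candidates, latest start is t=426 → stage88.

stage88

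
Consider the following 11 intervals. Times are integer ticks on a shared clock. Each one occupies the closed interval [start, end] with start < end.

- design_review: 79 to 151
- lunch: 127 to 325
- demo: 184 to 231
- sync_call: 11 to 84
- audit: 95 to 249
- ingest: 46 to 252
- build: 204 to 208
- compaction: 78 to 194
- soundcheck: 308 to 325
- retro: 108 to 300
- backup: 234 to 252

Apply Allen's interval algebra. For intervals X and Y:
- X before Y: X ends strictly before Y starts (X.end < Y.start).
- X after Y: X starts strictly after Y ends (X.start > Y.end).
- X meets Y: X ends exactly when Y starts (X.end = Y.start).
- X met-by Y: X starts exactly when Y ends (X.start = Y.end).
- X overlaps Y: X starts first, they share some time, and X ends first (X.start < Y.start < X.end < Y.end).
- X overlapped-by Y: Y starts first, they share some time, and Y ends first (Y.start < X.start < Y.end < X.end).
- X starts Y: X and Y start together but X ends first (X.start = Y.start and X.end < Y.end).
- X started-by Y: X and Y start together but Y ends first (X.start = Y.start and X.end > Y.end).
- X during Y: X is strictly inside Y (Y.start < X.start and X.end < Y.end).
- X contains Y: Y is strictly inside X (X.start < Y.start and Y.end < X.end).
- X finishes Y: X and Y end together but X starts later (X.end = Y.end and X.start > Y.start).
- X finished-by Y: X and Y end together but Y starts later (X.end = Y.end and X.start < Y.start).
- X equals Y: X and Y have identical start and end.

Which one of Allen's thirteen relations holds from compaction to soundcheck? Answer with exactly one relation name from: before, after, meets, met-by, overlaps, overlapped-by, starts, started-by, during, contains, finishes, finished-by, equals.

compaction = [78, 194]; soundcheck = [308, 325].
Compare endpoints: compaction.start < soundcheck.start, compaction.start < soundcheck.end, compaction.end < soundcheck.start, compaction.end < soundcheck.end.
That pattern is 'before'.

before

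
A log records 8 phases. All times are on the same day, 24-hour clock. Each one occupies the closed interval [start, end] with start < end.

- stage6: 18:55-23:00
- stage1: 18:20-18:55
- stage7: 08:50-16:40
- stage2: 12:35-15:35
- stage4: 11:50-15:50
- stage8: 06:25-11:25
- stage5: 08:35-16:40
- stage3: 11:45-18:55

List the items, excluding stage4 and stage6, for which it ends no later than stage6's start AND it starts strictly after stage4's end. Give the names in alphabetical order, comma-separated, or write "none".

stage1

Conditions: its end is no later than stage6's start (X.end <= 18:55) AND its start is strictly after stage4's end (X.start > 15:50).
stage1: end 18:55 <= 18:55? ✓; start 18:20 > 15:50? ✓ → yes.
stage2: end 15:35 <= 18:55? ✓; start 12:35 > 15:50? ✗ → no.
stage3: end 18:55 <= 18:55? ✓; start 11:45 > 15:50? ✗ → no.
stage5: end 16:40 <= 18:55? ✓; start 08:35 > 15:50? ✗ → no.
stage7: end 16:40 <= 18:55? ✓; start 08:50 > 15:50? ✗ → no.
stage8: end 11:25 <= 18:55? ✓; start 06:25 > 15:50? ✗ → no.
Result: stage1.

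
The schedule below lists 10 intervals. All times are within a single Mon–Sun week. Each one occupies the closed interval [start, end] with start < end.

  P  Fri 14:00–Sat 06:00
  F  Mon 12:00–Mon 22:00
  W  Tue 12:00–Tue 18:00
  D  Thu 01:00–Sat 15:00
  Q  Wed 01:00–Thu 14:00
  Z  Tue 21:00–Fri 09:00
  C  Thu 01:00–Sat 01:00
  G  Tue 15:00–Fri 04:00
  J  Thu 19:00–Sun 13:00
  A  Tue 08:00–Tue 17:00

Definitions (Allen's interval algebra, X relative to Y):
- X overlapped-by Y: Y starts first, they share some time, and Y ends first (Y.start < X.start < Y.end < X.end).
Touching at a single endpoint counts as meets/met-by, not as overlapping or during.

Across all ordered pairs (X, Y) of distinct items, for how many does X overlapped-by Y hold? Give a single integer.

Checking all 90 ordered pairs for relation 'overlapped-by'; matching pairs in alphabetical order:
(C, G): C overlapped-by G ✓
(C, Q): C overlapped-by Q ✓
(C, Z): C overlapped-by Z ✓
(D, G): D overlapped-by G ✓
(D, Q): D overlapped-by Q ✓
(D, Z): D overlapped-by Z ✓
(G, A): G overlapped-by A ✓
(G, W): G overlapped-by W ✓
(J, C): J overlapped-by C ✓
(J, D): J overlapped-by D ✓
(J, G): J overlapped-by G ✓
(J, Z): J overlapped-by Z ✓
(P, C): P overlapped-by C ✓
(W, A): W overlapped-by A ✓
(Z, G): Z overlapped-by G ✓
Count: 15.

15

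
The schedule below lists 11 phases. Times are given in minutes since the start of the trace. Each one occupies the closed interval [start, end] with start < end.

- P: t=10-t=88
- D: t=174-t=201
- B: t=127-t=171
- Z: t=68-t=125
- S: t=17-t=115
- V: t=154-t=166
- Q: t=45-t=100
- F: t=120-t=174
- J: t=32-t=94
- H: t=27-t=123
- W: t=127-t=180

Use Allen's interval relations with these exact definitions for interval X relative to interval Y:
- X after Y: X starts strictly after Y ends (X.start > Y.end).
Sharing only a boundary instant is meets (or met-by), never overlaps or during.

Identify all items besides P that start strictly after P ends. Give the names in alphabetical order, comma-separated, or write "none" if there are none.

Target P = [t=10, t=88].
B [t=127, t=171] → after → yes.
D [t=174, t=201] → after → yes.
F [t=120, t=174] → after → yes.
H [t=27, t=123] → overlapped-by → no.
J [t=32, t=94] → overlapped-by → no.
Q [t=45, t=100] → overlapped-by → no.
S [t=17, t=115] → overlapped-by → no.
V [t=154, t=166] → after → yes.
W [t=127, t=180] → after → yes.
Z [t=68, t=125] → overlapped-by → no.
Result: B, D, F, V, W.

B, D, F, V, W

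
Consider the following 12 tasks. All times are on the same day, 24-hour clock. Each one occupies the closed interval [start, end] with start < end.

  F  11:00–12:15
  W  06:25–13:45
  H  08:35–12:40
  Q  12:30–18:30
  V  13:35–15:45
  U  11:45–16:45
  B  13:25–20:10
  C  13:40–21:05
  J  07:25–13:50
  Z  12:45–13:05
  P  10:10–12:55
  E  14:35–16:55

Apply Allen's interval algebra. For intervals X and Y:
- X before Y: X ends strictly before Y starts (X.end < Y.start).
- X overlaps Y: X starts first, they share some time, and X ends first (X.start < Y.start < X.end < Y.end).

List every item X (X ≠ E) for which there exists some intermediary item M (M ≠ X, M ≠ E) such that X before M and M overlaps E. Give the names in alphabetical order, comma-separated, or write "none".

F, H, P, Z

Target E = [14:35, 16:55].
Intermediaries M with M overlaps E: U, V.
Via U — items with X before U: none.
Via V — items with X before V: F, H, P, Z.
Union: F, H, P, Z.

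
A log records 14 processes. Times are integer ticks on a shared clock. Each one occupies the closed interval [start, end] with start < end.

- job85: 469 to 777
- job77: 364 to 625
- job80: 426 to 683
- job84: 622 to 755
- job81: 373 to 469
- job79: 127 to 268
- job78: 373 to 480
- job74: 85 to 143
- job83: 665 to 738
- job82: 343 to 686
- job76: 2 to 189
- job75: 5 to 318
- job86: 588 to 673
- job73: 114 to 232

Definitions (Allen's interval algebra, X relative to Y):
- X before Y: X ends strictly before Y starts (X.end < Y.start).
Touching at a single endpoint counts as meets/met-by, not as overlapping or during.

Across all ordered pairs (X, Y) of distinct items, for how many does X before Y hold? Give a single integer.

52

Checking all 182 ordered pairs for relation 'before'; matching pairs in alphabetical order:
(job73, job77): job73 before job77 ✓
(job73, job78): job73 before job78 ✓
(job73, job80): job73 before job80 ✓
(job73, job81): job73 before job81 ✓
(job73, job82): job73 before job82 ✓
(job73, job83): job73 before job83 ✓
(job73, job84): job73 before job84 ✓
(job73, job85): job73 before job85 ✓
(job73, job86): job73 before job86 ✓
(job74, job77): job74 before job77 ✓
(job74, job78): job74 before job78 ✓
(job74, job80): job74 before job80 ✓
(job74, job81): job74 before job81 ✓
(job74, job82): job74 before job82 ✓
(job74, job83): job74 before job83 ✓
(job74, job84): job74 before job84 ✓
(job74, job85): job74 before job85 ✓
(job74, job86): job74 before job86 ✓
(job75, job77): job75 before job77 ✓
(job75, job78): job75 before job78 ✓
(job75, job80): job75 before job80 ✓
(job75, job81): job75 before job81 ✓
(job75, job82): job75 before job82 ✓
(job75, job83): job75 before job83 ✓
... plus 28 further pairs not listed.
Count: 52.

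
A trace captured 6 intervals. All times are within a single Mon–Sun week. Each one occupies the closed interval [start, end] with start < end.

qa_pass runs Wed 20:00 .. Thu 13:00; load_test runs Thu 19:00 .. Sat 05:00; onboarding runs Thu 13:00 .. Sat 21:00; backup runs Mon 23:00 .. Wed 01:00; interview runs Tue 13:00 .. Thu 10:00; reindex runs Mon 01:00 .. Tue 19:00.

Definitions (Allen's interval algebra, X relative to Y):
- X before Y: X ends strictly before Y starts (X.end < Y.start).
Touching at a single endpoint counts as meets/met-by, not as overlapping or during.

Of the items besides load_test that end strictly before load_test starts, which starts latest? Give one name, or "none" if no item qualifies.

qa_pass

Target load_test = [Thu 19:00, Sat 05:00].
backup [Mon 23:00, Wed 01:00] → before → candidate.
interview [Tue 13:00, Thu 10:00] → before → candidate.
onboarding [Thu 13:00, Sat 21:00] → contains → excluded.
qa_pass [Wed 20:00, Thu 13:00] → before → candidate.
reindex [Mon 01:00, Tue 19:00] → before → candidate.
Among candidates, latest start is Wed 20:00 → qa_pass.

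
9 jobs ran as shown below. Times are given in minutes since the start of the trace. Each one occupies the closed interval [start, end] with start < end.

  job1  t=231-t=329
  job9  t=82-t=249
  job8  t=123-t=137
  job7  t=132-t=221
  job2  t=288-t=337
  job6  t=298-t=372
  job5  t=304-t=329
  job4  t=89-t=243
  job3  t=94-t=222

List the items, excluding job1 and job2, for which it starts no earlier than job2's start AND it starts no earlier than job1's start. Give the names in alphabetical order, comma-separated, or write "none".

Conditions: its start is no earlier than job2's start (X.start >= t=288) AND its start is no earlier than job1's start (X.start >= t=231).
job3: start t=94 >= t=288? ✗; start t=94 >= t=231? ✗ → no.
job4: start t=89 >= t=288? ✗; start t=89 >= t=231? ✗ → no.
job5: start t=304 >= t=288? ✓; start t=304 >= t=231? ✓ → yes.
job6: start t=298 >= t=288? ✓; start t=298 >= t=231? ✓ → yes.
job7: start t=132 >= t=288? ✗; start t=132 >= t=231? ✗ → no.
job8: start t=123 >= t=288? ✗; start t=123 >= t=231? ✗ → no.
job9: start t=82 >= t=288? ✗; start t=82 >= t=231? ✗ → no.
Result: job5, job6.

job5, job6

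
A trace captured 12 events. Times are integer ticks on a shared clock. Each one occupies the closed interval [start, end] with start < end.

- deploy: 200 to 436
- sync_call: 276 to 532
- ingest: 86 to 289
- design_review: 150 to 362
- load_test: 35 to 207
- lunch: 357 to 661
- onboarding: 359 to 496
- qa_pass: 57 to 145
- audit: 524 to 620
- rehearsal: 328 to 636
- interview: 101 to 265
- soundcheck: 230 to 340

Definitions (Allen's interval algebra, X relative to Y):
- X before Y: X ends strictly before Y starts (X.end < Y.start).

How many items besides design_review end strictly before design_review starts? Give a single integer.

Target design_review = [150, 362].
audit [524, 620] → after → no.
deploy [200, 436] → overlapped-by → no.
ingest [86, 289] → overlaps → no.
interview [101, 265] → overlaps → no.
load_test [35, 207] → overlaps → no.
lunch [357, 661] → overlapped-by → no.
onboarding [359, 496] → overlapped-by → no.
qa_pass [57, 145] → before → counts.
rehearsal [328, 636] → overlapped-by → no.
soundcheck [230, 340] → during → no.
sync_call [276, 532] → overlapped-by → no.
Total: 1.

1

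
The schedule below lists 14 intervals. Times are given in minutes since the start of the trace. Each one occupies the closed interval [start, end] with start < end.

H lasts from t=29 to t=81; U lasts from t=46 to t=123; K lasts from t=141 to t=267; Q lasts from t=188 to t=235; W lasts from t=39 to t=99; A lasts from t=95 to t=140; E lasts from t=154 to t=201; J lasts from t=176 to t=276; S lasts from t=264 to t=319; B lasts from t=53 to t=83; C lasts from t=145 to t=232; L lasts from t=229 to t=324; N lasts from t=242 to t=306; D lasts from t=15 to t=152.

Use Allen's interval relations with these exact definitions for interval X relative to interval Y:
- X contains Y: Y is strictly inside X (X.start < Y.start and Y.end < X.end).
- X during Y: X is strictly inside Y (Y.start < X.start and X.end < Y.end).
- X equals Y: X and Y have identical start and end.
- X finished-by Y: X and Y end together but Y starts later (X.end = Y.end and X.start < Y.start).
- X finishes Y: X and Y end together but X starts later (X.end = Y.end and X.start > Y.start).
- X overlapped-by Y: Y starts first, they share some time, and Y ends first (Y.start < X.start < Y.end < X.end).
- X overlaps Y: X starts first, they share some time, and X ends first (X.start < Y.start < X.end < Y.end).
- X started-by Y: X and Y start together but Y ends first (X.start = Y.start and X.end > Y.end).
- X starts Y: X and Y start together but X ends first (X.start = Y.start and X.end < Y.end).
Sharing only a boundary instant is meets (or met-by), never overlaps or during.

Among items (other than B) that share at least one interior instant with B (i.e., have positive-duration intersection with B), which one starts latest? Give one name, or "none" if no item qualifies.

Target B = [t=53, t=83].
A [t=95, t=140] → after → excluded.
C [t=145, t=232] → after → excluded.
D [t=15, t=152] → contains → candidate.
E [t=154, t=201] → after → excluded.
H [t=29, t=81] → overlaps → candidate.
J [t=176, t=276] → after → excluded.
K [t=141, t=267] → after → excluded.
L [t=229, t=324] → after → excluded.
N [t=242, t=306] → after → excluded.
Q [t=188, t=235] → after → excluded.
S [t=264, t=319] → after → excluded.
U [t=46, t=123] → contains → candidate.
W [t=39, t=99] → contains → candidate.
Among candidates, latest start is t=46 → U.

U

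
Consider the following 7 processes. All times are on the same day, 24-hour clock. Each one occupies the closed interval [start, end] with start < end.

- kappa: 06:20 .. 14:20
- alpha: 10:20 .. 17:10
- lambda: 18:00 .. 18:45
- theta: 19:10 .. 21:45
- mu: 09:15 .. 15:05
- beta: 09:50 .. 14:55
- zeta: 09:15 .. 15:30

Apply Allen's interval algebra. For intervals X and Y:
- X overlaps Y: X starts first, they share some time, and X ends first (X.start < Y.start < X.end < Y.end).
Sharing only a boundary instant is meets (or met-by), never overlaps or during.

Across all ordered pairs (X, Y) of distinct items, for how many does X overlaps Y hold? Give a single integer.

7

Checking all 42 ordered pairs for relation 'overlaps'; matching pairs in alphabetical order:
(beta, alpha): beta overlaps alpha ✓
(kappa, alpha): kappa overlaps alpha ✓
(kappa, beta): kappa overlaps beta ✓
(kappa, mu): kappa overlaps mu ✓
(kappa, zeta): kappa overlaps zeta ✓
(mu, alpha): mu overlaps alpha ✓
(zeta, alpha): zeta overlaps alpha ✓
Count: 7.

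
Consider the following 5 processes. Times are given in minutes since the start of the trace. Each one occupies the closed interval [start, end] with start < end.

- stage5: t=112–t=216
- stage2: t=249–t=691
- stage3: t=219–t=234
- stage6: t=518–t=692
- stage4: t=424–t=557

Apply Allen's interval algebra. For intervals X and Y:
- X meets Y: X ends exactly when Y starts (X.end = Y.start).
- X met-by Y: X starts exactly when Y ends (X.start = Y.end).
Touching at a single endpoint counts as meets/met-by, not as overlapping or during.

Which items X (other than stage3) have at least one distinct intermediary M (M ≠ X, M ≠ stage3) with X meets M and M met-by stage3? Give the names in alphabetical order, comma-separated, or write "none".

Target stage3 = [t=219, t=234].
Intermediaries M with M met-by stage3: none.
Union: none.

none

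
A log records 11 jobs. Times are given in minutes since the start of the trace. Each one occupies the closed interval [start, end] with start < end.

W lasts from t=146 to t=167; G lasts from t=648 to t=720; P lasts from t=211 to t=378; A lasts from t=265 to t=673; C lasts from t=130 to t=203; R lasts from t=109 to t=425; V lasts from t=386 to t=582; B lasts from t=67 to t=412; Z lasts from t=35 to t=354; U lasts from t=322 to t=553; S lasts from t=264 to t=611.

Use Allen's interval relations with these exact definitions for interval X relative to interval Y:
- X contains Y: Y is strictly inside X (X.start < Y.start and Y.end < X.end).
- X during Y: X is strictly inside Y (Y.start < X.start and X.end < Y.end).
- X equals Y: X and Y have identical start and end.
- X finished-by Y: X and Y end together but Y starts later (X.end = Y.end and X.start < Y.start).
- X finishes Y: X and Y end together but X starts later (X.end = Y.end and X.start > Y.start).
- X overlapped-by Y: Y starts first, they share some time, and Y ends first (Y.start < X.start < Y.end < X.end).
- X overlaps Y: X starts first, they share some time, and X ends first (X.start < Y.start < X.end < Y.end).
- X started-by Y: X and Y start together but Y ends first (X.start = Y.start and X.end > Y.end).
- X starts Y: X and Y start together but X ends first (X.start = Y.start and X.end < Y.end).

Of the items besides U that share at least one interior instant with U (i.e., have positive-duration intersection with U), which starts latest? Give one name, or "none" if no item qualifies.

V

Target U = [t=322, t=553].
A [t=265, t=673] → contains → candidate.
B [t=67, t=412] → overlaps → candidate.
C [t=130, t=203] → before → excluded.
G [t=648, t=720] → after → excluded.
P [t=211, t=378] → overlaps → candidate.
R [t=109, t=425] → overlaps → candidate.
S [t=264, t=611] → contains → candidate.
V [t=386, t=582] → overlapped-by → candidate.
W [t=146, t=167] → before → excluded.
Z [t=35, t=354] → overlaps → candidate.
Among candidates, latest start is t=386 → V.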